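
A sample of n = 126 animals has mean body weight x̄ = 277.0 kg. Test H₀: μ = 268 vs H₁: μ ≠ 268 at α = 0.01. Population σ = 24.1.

z = (x̄ - μ₀)/(σ/√n) = (277.0 - 268)/(24.1/√126) = 4.192. Critical value: ±2.576. Since |4.192| > 2.576, Reject H₀.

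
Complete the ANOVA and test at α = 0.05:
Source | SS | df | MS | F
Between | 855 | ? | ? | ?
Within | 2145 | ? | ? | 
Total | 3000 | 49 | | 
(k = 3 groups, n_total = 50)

df_between = 2, df_within = 47. MS_between = 427.5, MS_within = 45.64. F = 9.367, F_crit ≈ 3.195. Reject H₀.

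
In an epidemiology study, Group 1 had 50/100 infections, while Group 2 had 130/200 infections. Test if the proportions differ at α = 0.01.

p̂₁ = 0.5, p̂₂ = 0.65, pooled p̂ = 0.6. z = -2.5. Critical: ±2.576. Fail to reject H₀.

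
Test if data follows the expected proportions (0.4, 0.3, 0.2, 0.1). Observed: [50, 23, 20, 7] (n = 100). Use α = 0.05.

Expected: [40.0, 30.0, 20.0, 10.0]. χ² = 5.033. df = 3, critical = 7.815. Fail to reject H₀.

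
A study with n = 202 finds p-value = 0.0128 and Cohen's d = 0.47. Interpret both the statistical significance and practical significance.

Statistically significant (p = 0.0128 < 0.05). Cohen's d = 0.47 indicates a small effect size. Both statistical and practical significance should be considered.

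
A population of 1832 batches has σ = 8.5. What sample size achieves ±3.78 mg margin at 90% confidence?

Without FPC: n₀ = (1.645×8.5/3.78)² = 13.683. With FPC: n = n₀N/(n₀+N-1) = 13.6 → n = 14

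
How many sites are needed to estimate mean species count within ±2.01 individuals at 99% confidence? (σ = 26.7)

n = (z*σ/E)² = (2.576×26.7/2.01)² = 1170.9 → n = 1171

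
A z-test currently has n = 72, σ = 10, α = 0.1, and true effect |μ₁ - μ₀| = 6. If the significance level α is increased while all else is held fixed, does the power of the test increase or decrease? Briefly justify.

Power increases: a larger α lowers the critical value, so more of the H₁ sampling distribution falls in the rejection region.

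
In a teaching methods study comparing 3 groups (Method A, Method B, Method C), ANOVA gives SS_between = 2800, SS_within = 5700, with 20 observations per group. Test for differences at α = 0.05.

df_between = 2, df_within = 57. F = MS_between/MS_within = 1400.0/100.0 = 14.0. F_crit ≈ 3.159. Reject H₀. At least one mean differs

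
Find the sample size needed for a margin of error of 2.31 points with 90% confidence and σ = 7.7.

n = (z*σ/E)² = (1.645×7.7/2.31)² = 30.1 → n = 31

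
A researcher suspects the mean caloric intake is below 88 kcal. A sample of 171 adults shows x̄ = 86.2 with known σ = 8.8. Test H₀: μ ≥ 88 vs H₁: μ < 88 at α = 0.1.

z = -2.675. Critical value: -1.28. Reject H₀.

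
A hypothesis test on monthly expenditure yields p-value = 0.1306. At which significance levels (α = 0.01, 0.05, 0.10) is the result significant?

p = 0.1306. Not significant at any of the given levels.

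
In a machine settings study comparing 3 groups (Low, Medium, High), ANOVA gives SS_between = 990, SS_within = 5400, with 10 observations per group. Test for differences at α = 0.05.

df_between = 2, df_within = 27. F = MS_between/MS_within = 495.0/200.0 = 2.475. F_crit ≈ 3.354. Fail to reject H₀.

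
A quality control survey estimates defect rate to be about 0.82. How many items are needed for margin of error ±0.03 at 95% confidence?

n = z²p(1-p)/E² = 1.96²×0.82×0.18/0.03² = 630.02 → n = 631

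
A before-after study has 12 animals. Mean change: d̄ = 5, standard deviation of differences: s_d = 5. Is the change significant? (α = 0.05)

t = d̄/(s_d/√n) = 5/(5/√12) = 3.464. df = 11, critical t = ±2.201. Reject H₀.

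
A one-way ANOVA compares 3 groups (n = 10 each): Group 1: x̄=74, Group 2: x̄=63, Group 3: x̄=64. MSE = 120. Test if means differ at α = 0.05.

Grand mean = 67.0. SS_between = 740.0, MS_between = 370.0. F = 3.083, F_crit ≈ 3.354. Fail to reject H₀.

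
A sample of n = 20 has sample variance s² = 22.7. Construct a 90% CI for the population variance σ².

df = 19. χ²_{0.05} = 30.144, χ²_{0.95} = 10.117. CI for σ² = ((n-1)s²/χ²_{α/2}, (n-1)s²/χ²_{1-α/2}) = (19·22.7/30.144, 19·22.7/10.117) = (14.31, 42.63)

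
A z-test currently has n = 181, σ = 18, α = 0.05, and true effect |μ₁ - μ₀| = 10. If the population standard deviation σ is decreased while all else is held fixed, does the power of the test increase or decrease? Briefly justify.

Power increases: a smaller σ shrinks the standard error σ/√n, moving the sampling distribution under H₁ further from the critical value.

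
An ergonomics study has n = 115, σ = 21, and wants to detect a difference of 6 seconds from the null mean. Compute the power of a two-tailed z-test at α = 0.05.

SE = σ/√n = 21/√115 = 1.958. Non-centrality λ = d/SE = 6/1.958 = 3.064. Power ≈ Φ(λ - z_{α/2}) = Φ(3.064 - 1.96) = Φ(1.104) = 0.865.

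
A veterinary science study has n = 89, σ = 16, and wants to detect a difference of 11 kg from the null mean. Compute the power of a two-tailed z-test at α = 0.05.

SE = σ/√n = 16/√89 = 1.696. Non-centrality λ = d/SE = 11/1.696 = 6.486. Power ≈ Φ(λ - z_{α/2}) = Φ(6.486 - 1.96) = Φ(4.526) = 1.0.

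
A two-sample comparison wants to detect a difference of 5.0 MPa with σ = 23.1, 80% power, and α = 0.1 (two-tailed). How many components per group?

n per group = 2(z_α/2 + z_β)²σ²/d² = 2×(1.645 + 0.84)²×23.1²/5.0² = 263.6 → n = 264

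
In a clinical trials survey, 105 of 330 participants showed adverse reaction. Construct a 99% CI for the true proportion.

p̂ = 0.318. CI = p̂ ± z*√(p̂(1-p̂)/n) = (0.252, 0.384)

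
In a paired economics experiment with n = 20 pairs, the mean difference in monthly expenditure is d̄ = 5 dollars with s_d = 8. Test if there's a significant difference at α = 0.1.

t = d̄/(s_d/√n) = 5/(8/√20) = 2.795. df = 19, critical t = ±1.729. Reject H₀.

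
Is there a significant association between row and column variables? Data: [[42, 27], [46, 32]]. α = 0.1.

χ² = 0.055. df = 1, critical = 2.706. Fail to reject H₀. No evidence of dependence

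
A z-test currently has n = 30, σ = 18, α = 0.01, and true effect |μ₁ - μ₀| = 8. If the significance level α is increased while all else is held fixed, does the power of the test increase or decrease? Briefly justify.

Power increases: a larger α lowers the critical value, so more of the H₁ sampling distribution falls in the rejection region.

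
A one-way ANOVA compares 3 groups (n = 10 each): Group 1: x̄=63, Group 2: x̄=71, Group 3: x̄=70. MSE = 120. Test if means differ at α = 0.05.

Grand mean = 68.0. SS_between = 380.0, MS_between = 190.0. F = 1.583, F_crit ≈ 3.354. Fail to reject H₀.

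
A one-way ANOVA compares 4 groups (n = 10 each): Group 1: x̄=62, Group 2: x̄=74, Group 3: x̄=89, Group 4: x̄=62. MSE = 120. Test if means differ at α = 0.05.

Grand mean = 71.75. SS_between = 4927.5, MS_between = 1642.5. F = 13.688, F_crit ≈ 2.866. Reject H₀.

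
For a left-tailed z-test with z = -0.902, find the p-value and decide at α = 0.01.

p = P(Z < -0.902) = Φ(-0.902) ≈ 0.1835. Since p ≥ 0.01, fail to reject H₀ (not significant) at α = 0.01.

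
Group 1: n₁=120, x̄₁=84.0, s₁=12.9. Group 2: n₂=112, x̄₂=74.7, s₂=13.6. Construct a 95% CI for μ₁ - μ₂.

Difference = 9.3. SE = √(12.9²/120 + 13.6²/112) = 1.743. CI = (5.88, 12.72)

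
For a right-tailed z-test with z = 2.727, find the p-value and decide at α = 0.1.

p = P(Z > 2.727) = 1 - Φ(2.727) ≈ 0.0032. Since p < 0.1, reject H₀ (significant) at α = 0.1.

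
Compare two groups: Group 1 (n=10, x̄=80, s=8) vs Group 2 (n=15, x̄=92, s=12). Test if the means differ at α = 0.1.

Pooled sp = 10.62. t = -2.769, df = 23. Critical t = ±1.714. Reject H₀.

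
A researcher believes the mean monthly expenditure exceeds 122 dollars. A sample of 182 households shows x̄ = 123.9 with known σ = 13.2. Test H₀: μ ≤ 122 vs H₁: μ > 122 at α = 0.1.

z = 1.942. Critical value: 1.28. Reject H₀.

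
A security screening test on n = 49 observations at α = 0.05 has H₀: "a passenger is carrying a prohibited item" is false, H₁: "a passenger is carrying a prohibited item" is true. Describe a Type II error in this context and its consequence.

Type II error: failing to reject H₀ when it is false — concluding that a passenger is carrying a prohibited item is not supported when in fact it is. Consequence: letting a prohibited item through — security breach.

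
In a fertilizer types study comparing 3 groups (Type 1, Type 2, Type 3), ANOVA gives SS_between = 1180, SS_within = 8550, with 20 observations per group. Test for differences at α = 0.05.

df_between = 2, df_within = 57. F = MS_between/MS_within = 590.0/150.0 = 3.933. F_crit ≈ 3.159. Reject H₀. At least one mean differs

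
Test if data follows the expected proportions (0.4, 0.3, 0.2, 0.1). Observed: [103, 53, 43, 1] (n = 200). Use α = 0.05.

Expected: [80.0, 60.0, 40.0, 20.0]. χ² = 25.704. df = 3, critical = 7.815. Reject H₀.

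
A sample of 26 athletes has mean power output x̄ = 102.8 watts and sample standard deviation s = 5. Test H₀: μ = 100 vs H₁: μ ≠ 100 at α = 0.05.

t = (x̄ - μ₀)/(s/√n) = (102.8 - 100)/(5/√26) = 2.855. df = 25, critical t = ±2.06. Reject H₀.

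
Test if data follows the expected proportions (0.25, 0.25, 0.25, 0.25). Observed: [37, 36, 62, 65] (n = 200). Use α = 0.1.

Expected: [50.0, 50.0, 50.0, 50.0]. χ² = 14.68. df = 3, critical = 6.251. Reject H₀.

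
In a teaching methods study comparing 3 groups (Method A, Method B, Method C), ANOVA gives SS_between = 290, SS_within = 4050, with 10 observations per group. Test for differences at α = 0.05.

df_between = 2, df_within = 27. F = MS_between/MS_within = 145.0/150.0 = 0.967. F_crit ≈ 3.354. Fail to reject H₀.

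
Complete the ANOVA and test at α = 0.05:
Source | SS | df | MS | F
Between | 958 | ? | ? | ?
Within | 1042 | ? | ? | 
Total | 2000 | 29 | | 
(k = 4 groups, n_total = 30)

df_between = 3, df_within = 26. MS_between = 319.33, MS_within = 40.08. F = 7.968, F_crit ≈ 2.975. Reject H₀.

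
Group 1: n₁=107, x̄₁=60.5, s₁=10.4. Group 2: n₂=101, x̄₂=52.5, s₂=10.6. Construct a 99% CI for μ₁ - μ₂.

Difference = 8.0. SE = √(10.4²/107 + 10.6²/101) = 1.457. CI = (4.25, 11.75)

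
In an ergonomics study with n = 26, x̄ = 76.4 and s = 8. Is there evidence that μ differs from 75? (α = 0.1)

t = (x̄ - μ₀)/(s/√n) = (76.4 - 75)/(8/√26) = 0.892. df = 25, critical t = ±1.708. Fail to reject H₀.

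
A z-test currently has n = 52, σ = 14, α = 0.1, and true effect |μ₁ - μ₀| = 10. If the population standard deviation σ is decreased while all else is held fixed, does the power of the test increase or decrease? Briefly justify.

Power increases: a smaller σ shrinks the standard error σ/√n, moving the sampling distribution under H₁ further from the critical value.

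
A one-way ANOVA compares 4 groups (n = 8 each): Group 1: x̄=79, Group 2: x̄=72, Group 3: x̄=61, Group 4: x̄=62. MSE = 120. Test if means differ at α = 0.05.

Grand mean = 68.5. SS_between = 1768.0, MS_between = 589.33. F = 4.911, F_crit ≈ 2.947. Reject H₀.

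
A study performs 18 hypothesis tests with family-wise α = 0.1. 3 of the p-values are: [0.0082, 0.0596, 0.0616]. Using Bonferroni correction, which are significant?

Bonferroni α = 0.1/18 = 0.00556. None of the given p-values are significant.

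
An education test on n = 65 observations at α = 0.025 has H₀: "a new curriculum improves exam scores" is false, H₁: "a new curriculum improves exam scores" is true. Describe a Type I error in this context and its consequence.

Type I error: rejecting H₀ when it is true — concluding that a new curriculum improves exam scores when in fact it is not. Consequence: adopting a curriculum that gives no real benefit — disruption for nothing.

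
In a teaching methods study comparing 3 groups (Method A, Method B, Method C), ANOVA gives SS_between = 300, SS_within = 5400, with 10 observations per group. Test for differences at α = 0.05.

df_between = 2, df_within = 27. F = MS_between/MS_within = 150.0/200.0 = 0.75. F_crit ≈ 3.354. Fail to reject H₀.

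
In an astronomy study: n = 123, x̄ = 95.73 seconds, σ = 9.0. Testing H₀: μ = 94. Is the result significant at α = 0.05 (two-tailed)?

z = (95.73 - 94)/(9.0/√123) = 2.132. Since |z| > 1.96, significant at α = 0.05.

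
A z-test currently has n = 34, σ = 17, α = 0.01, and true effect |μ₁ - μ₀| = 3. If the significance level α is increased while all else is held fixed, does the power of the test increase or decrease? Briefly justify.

Power increases: a larger α lowers the critical value, so more of the H₁ sampling distribution falls in the rejection region.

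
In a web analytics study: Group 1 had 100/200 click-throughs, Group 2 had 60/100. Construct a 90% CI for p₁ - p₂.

p̂₁ = 0.5, p̂₂ = 0.6. Difference = -0.1. CI = (-0.199, -0.001)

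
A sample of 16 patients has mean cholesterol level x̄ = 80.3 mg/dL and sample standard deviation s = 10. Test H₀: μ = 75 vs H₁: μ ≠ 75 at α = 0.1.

t = (x̄ - μ₀)/(s/√n) = (80.3 - 75)/(10/√16) = 2.12. df = 15, critical t = ±1.753. Reject H₀.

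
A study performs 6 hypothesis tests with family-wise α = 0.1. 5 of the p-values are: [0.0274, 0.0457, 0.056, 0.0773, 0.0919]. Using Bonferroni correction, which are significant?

Bonferroni α = 0.1/6 = 0.01667. None of the given p-values are significant.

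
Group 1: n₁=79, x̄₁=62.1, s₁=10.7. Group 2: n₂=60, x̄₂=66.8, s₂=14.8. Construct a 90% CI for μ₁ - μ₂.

Difference = -4.7. SE = √(10.7²/79 + 14.8²/60) = 2.258. CI = (-8.41, -0.99)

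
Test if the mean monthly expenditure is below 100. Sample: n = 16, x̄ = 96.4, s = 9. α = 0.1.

t = (96.4 - 100)/(9/√16) = -1.6, df = 15. Critical t = -1.341. Reject H₀.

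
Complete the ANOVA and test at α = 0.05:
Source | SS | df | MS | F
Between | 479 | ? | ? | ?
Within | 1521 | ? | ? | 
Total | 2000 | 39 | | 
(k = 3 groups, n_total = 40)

df_between = 2, df_within = 37. MS_between = 239.5, MS_within = 41.11. F = 5.826, F_crit ≈ 3.252. Reject H₀.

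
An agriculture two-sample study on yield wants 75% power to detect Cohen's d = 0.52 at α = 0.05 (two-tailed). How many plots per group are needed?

z_{α/2} = 1.96, z_β = Φ⁻¹(0.75) = 0.674. For medium effect (d = 0.52): n per group = 2(z_{α/2} + z_β)²/d² = 2(1.96 + 0.674)²/0.52² = 51.3 → 52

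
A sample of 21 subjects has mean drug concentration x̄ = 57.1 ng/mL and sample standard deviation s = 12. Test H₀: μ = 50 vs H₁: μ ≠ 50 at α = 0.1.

t = (x̄ - μ₀)/(s/√n) = (57.1 - 50)/(12/√21) = 2.711. df = 20, critical t = ±1.725. Reject H₀.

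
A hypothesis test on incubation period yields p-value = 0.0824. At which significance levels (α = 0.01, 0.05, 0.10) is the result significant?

p = 0.0824. Significant at: α = 0.1.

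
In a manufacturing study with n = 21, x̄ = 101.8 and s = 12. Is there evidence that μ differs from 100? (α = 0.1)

t = (x̄ - μ₀)/(s/√n) = (101.8 - 100)/(12/√21) = 0.687. df = 20, critical t = ±1.725. Fail to reject H₀.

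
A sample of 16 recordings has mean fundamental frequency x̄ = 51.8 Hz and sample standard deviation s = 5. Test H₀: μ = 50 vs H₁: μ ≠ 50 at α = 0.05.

t = (x̄ - μ₀)/(s/√n) = (51.8 - 50)/(5/√16) = 1.44. df = 15, critical t = ±2.131. Fail to reject H₀.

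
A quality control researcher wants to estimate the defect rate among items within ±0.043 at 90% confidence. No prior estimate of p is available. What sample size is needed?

Conservative approach: use p = 0.5 (maximizes p(1-p) = 0.25). n = z²(0.25)/E² = 1.645²×0.25/0.043² = 365.9 → n = 366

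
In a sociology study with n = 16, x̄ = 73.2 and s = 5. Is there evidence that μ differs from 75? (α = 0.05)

t = (x̄ - μ₀)/(s/√n) = (73.2 - 75)/(5/√16) = -1.44. df = 15, critical t = ±2.131. Fail to reject H₀.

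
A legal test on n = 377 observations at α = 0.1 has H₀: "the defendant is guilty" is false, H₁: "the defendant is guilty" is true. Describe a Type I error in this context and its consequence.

Type I error: rejecting H₀ when it is true — concluding that the defendant is guilty when in fact it is not. Consequence: convicting an innocent person.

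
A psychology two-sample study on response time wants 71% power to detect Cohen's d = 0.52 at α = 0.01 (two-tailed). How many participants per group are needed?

z_{α/2} = 2.576, z_β = Φ⁻¹(0.71) = 0.553. For medium effect (d = 0.52): n per group = 2(z_{α/2} + z_β)²/d² = 2(2.576 + 0.553)²/0.52² = 72.4 → 73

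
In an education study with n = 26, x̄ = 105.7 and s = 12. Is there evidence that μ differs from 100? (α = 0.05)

t = (x̄ - μ₀)/(s/√n) = (105.7 - 100)/(12/√26) = 2.422. df = 25, critical t = ±2.06. Reject H₀.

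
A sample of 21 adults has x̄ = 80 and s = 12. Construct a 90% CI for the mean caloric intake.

CI = x̄ ± t*(s/√n) = 80 ± 1.725(12/√21) = (75.48, 84.52)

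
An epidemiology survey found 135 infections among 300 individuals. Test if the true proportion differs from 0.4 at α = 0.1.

p̂ = 0.45, p₀ = 0.4. z = (p̂ - p₀)/√(p₀(1-p₀)/n) = 1.768. Critical: ±1.645. Reject H₀.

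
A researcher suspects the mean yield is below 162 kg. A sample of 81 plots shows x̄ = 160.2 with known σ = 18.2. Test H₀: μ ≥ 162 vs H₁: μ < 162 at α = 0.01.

z = -0.89. Critical value: -2.33. Fail to reject H₀.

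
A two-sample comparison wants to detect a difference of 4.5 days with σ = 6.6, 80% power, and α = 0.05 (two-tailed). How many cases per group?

n per group = 2(z_α/2 + z_β)²σ²/d² = 2×(1.96 + 0.84)²×6.6²/4.5² = 33.7 → n = 34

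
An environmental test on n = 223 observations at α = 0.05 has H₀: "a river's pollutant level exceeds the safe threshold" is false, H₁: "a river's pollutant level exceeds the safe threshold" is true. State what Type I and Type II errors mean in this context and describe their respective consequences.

Type I (false positive): concluding that a river's pollutant level exceeds the safe threshold when it is not — shutting down a compliant factory unnecessarily. Type II (false negative): failing to conclude that a river's pollutant level exceeds the safe threshold when it is — allowing unsafe pollution to continue. Which is costlier depends on domain priorities and is a judgement call rather than a statistical fact.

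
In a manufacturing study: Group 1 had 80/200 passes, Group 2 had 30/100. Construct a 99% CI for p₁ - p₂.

p̂₁ = 0.4, p̂₂ = 0.3. Difference = 0.1. CI = (-0.048, 0.248)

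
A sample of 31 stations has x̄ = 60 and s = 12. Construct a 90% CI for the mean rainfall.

CI = x̄ ± t*(s/√n) = 60 ± 1.697(12/√31) = (56.34, 63.66)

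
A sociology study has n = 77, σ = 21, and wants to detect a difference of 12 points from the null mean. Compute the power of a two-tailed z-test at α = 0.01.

SE = σ/√n = 21/√77 = 2.393. Non-centrality λ = d/SE = 12/2.393 = 5.014. Power ≈ Φ(λ - z_{α/2}) = Φ(5.014 - 2.576) = Φ(2.438) = 0.993.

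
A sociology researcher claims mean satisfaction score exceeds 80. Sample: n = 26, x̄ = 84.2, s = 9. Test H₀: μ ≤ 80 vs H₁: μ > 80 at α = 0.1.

t = (84.2 - 80)/(9/√26) = 2.38, df = 25. Critical t = 1.316. Reject H₀.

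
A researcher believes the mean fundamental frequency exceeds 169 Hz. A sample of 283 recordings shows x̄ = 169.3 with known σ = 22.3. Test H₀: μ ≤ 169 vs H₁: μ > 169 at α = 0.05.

z = 0.226. Critical value: 1.645. Fail to reject H₀.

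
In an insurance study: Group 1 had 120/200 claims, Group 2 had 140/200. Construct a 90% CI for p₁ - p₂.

p̂₁ = 0.6, p̂₂ = 0.7. Difference = -0.1. CI = (-0.178, -0.022)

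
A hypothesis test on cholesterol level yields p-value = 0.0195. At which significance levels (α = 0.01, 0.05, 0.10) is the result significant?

p = 0.0195. Significant at: α = 0.05, 0.1.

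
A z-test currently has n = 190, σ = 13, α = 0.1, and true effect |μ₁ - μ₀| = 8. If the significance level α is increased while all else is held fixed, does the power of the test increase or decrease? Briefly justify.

Power increases: a larger α lowers the critical value, so more of the H₁ sampling distribution falls in the rejection region.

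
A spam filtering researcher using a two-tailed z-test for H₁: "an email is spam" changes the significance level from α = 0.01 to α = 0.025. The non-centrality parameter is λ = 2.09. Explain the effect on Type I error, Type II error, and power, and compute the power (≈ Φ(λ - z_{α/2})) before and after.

Increasing α from 0.01 to 0.025:
• Type I error rate increases (α is the Type I rate by definition).
• Critical value moves from z_{α/2} = 2.576 to 2.241, so power = Φ(λ - z_{α/2}) goes from Φ(2.09 - 2.576) = 0.313 to Φ(2.09 - 2.241) = 0.44.
• Type II error rate β = 1 - power therefore decreases (0.687 → 0.56).
Appropriate when false negatives are costly — here, a spam email lands in the inbox.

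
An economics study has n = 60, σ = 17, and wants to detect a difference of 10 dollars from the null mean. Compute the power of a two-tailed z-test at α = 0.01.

SE = σ/√n = 17/√60 = 2.195. Non-centrality λ = d/SE = 10/2.195 = 4.556. Power ≈ Φ(λ - z_{α/2}) = Φ(4.556 - 2.576) = Φ(1.98) = 0.976.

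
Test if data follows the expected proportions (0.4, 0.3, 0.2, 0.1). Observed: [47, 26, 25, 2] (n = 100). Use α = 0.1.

Expected: [40.0, 30.0, 20.0, 10.0]. χ² = 9.408. df = 3, critical = 6.251. Reject H₀.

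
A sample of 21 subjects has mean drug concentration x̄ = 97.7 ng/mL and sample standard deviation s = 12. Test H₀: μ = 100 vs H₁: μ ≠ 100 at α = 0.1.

t = (x̄ - μ₀)/(s/√n) = (97.7 - 100)/(12/√21) = -0.878. df = 20, critical t = ±1.725. Fail to reject H₀.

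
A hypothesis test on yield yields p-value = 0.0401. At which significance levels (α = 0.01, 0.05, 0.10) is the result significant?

p = 0.0401. Significant at: α = 0.05, 0.1.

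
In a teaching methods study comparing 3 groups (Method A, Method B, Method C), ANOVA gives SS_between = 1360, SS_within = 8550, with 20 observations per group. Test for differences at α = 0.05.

df_between = 2, df_within = 57. F = MS_between/MS_within = 680.0/150.0 = 4.533. F_crit ≈ 3.159. Reject H₀. At least one mean differs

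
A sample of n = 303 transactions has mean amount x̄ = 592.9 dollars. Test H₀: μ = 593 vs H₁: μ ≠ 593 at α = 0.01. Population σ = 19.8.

z = (x̄ - μ₀)/(σ/√n) = (592.9 - 593)/(19.8/√303) = -0.088. Critical value: ±2.576. Since |-0.088| ≤ 2.576, Fail to reject H₀.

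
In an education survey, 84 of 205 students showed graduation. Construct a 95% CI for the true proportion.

p̂ = 0.41. CI = p̂ ± z*√(p̂(1-p̂)/n) = (0.342, 0.477)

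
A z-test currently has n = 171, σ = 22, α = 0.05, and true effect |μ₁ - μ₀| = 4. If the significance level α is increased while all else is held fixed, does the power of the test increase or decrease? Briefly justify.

Power increases: a larger α lowers the critical value, so more of the H₁ sampling distribution falls in the rejection region.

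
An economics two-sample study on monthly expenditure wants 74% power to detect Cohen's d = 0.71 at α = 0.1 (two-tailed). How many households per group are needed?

z_{α/2} = 1.645, z_β = Φ⁻¹(0.74) = 0.643. For medium effect (d = 0.71): n per group = 2(z_{α/2} + z_β)²/d² = 2(1.645 + 0.643)²/0.71² = 20.8 → 21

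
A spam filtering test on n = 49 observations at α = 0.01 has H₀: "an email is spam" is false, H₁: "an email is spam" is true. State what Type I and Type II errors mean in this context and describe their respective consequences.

Type I (false positive): concluding that an email is spam when it is not — a legitimate email is sent to the spam folder and the user misses it. Type II (false negative): failing to conclude that an email is spam when it is — a spam email lands in the inbox. Which is costlier depends on domain priorities and is a judgement call rather than a statistical fact.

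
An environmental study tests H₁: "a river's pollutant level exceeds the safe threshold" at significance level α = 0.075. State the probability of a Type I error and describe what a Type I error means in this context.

P(Type I error) = α = 0.075. A Type I error is rejecting H₀ when H₀ is actually true (false positive) — here, concluding that a river's pollutant level exceeds the safe threshold when in fact this is not the case. Consequence: shutting down a compliant factory unnecessarily.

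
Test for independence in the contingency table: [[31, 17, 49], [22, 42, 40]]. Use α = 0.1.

χ² = 12.803. df = 2, critical = 4.605. Reject H₀. Variables are dependent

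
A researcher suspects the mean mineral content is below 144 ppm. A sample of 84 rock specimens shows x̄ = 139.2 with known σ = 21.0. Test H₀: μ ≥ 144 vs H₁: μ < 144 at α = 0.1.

z = -2.095. Critical value: -1.28. Reject H₀.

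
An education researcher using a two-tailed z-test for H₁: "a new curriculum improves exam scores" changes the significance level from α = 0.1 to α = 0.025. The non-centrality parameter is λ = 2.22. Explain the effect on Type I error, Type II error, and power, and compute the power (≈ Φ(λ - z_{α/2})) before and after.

Decreasing α from 0.1 to 0.025:
• Type I error rate decreases (α is the Type I rate by definition).
• Critical value moves from z_{α/2} = 1.645 to 2.241, so power = Φ(λ - z_{α/2}) goes from Φ(2.22 - 1.645) = 0.717 to Φ(2.22 - 2.241) = 0.492.
• Type II error rate β = 1 - power therefore increases (0.283 → 0.508).
Appropriate when false positives are costly — here, adopting a curriculum that gives no real benefit — disruption for nothing.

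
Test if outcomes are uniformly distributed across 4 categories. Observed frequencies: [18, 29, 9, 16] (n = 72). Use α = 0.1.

Expected = 18 each. χ² = Σ(O-E)²/E = 11.444. df = 3, critical value = 6.251. Reject H₀.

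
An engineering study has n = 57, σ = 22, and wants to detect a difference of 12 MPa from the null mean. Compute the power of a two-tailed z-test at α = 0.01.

SE = σ/√n = 22/√57 = 2.914. Non-centrality λ = d/SE = 12/2.914 = 4.118. Power ≈ Φ(λ - z_{α/2}) = Φ(4.118 - 2.576) = Φ(1.542) = 0.938.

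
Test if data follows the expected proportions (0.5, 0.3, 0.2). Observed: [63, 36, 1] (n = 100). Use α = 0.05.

Expected: [50.0, 30.0, 20.0]. χ² = 22.63. df = 2, critical = 5.991. Reject H₀.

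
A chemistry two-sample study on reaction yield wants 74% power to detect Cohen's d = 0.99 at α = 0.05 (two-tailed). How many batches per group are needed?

z_{α/2} = 1.96, z_β = Φ⁻¹(0.74) = 0.643. For large effect (d = 0.99): n per group = 2(z_{α/2} + z_β)²/d² = 2(1.96 + 0.643)²/0.99² = 13.8 → 14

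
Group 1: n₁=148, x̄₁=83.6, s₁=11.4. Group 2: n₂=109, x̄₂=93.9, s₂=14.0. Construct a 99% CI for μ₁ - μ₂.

Difference = -10.3. SE = √(11.4²/148 + 14.0²/109) = 1.636. CI = (-14.51, -6.09)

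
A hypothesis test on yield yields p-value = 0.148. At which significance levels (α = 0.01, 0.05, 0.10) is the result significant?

p = 0.148. Not significant at any of the given levels.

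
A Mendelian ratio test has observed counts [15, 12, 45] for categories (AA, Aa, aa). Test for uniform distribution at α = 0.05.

Expected = 24 each. χ² = Σ(O-E)²/E = 27.75. df = 2, critical value = 5.991. Reject H₀.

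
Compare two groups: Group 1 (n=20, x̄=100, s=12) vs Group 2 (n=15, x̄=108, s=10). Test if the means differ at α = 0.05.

Pooled sp = 11.2. t = -2.092, df = 33. Critical t = ±2.035. Reject H₀.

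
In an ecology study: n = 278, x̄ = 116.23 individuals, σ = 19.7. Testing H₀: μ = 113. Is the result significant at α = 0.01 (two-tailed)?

z = (116.23 - 113)/(19.7/√278) = 2.734. Since |z| > 2.576, significant at α = 0.01.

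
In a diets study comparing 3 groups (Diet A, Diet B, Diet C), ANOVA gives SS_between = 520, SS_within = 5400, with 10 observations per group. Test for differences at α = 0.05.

df_between = 2, df_within = 27. F = MS_between/MS_within = 260.0/200.0 = 1.3. F_crit ≈ 3.354. Fail to reject H₀.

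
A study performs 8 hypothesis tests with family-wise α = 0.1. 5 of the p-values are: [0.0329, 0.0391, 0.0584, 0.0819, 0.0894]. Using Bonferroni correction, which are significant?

Bonferroni α = 0.1/8 = 0.0125. None of the given p-values are significant.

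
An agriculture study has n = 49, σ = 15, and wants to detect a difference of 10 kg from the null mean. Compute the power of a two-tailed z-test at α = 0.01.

SE = σ/√n = 15/√49 = 2.143. Non-centrality λ = d/SE = 10/2.143 = 4.667. Power ≈ Φ(λ - z_{α/2}) = Φ(4.667 - 2.576) = Φ(2.091) = 0.982.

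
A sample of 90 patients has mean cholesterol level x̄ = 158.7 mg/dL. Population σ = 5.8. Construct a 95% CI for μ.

CI = x̄ ± z*(σ/√n) = 158.7 ± 1.96(5.8/√90) = 158.7 ± 1.2 = (157.5, 159.9)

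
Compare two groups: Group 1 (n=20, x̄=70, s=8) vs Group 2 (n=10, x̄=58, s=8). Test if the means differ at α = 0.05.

Pooled sp = 8.0. t = 3.873, df = 28. Critical t = ±2.048. Reject H₀.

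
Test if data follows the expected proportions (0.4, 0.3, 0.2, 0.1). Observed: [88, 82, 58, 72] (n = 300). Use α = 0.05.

Expected: [120.0, 90.0, 60.0, 30.0]. χ² = 68.111. df = 3, critical = 7.815. Reject H₀.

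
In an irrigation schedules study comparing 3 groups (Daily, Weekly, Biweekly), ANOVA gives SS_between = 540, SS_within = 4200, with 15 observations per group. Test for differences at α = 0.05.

df_between = 2, df_within = 42. F = MS_between/MS_within = 270.0/100.0 = 2.7. F_crit ≈ 3.22. Fail to reject H₀.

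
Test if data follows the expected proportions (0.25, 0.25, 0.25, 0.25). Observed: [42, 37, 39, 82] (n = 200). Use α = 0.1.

Expected: [50.0, 50.0, 50.0, 50.0]. χ² = 27.56. df = 3, critical = 6.251. Reject H₀.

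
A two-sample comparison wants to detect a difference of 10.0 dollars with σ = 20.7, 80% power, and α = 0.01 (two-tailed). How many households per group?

n per group = 2(z_α/2 + z_β)²σ²/d² = 2×(2.576 + 0.84)²×20.7²/10.0² = 100.001 → n = 101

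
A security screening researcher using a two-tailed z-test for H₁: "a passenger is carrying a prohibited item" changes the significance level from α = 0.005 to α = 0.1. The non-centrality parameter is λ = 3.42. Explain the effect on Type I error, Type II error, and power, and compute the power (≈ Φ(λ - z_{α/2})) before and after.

Increasing α from 0.005 to 0.1:
• Type I error rate increases (α is the Type I rate by definition).
• Critical value moves from z_{α/2} = 2.807 to 1.645, so power = Φ(λ - z_{α/2}) goes from Φ(3.42 - 2.807) = 0.73 to Φ(3.42 - 1.645) = 0.962.
• Type II error rate β = 1 - power therefore decreases (0.27 → 0.038).
Appropriate when false negatives are costly — here, letting a prohibited item through — security breach.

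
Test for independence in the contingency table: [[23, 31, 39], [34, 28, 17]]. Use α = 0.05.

χ² = 9.844. df = 2, critical = 5.991. Reject H₀. Variables are dependent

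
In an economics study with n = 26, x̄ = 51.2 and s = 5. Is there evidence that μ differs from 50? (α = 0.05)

t = (x̄ - μ₀)/(s/√n) = (51.2 - 50)/(5/√26) = 1.224. df = 25, critical t = ±2.06. Fail to reject H₀.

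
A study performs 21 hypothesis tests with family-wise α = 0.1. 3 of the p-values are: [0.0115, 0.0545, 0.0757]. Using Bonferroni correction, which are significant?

Bonferroni α = 0.1/21 = 0.00476. None of the given p-values are significant.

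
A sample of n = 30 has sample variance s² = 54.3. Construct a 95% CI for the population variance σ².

df = 29. χ²_{0.025} = 45.722, χ²_{0.975} = 16.047. CI for σ² = ((n-1)s²/χ²_{α/2}, (n-1)s²/χ²_{1-α/2}) = (29·54.3/45.722, 29·54.3/16.047) = (34.44, 98.13)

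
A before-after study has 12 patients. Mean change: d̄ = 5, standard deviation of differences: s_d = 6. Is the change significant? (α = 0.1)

t = d̄/(s_d/√n) = 5/(6/√12) = 2.887. df = 11, critical t = ±1.796. Reject H₀.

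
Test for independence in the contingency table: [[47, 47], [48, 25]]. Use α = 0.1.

χ² = 4.158. df = 1, critical = 2.706. Reject H₀. Variables are dependent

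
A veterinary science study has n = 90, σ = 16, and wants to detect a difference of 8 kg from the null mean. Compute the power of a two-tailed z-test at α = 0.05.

SE = σ/√n = 16/√90 = 1.687. Non-centrality λ = d/SE = 8/1.687 = 4.743. Power ≈ Φ(λ - z_{α/2}) = Φ(4.743 - 1.96) = Φ(2.783) = 0.997.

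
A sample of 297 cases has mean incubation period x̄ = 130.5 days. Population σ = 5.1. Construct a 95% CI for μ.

CI = x̄ ± z*(σ/√n) = 130.5 ± 1.96(5.1/√297) = 130.5 ± 0.58 = (129.92, 131.08)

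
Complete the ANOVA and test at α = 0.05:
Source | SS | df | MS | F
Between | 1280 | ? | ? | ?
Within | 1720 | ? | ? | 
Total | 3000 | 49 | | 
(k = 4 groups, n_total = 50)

df_between = 3, df_within = 46. MS_between = 426.67, MS_within = 37.39. F = 11.411, F_crit ≈ 2.807. Reject H₀.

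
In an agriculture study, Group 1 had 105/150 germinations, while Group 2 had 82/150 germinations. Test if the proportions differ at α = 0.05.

p̂₁ = 0.7, p̂₂ = 0.547, pooled p̂ = 0.623. z = 2.74. Critical: ±1.96. Reject H₀.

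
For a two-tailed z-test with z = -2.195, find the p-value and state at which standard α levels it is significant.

p = 2·P(Z > |-2.195|) = 2·(1 - Φ(2.195)) ≈ 0.0282. Significant at α = 0.1; Significant at α = 0.05.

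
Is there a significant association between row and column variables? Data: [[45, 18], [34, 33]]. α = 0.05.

χ² = 5.826. df = 1, critical = 3.841. Reject H₀. Variables are dependent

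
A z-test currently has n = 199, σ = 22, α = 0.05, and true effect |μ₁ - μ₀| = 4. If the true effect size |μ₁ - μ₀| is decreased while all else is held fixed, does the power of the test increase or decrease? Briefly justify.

Power decreases: a smaller true effect decreases the non-centrality λ = |μ₁ - μ₀|/(σ/√n).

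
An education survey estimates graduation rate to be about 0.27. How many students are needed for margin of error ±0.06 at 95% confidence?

n = z²p(1-p)/E² = 1.96²×0.27×0.73/0.06² = 210.3 → n = 211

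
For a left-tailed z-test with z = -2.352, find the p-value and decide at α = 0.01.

p = P(Z < -2.352) = Φ(-2.352) ≈ 0.0093. Since p < 0.01, reject H₀ (significant) at α = 0.01.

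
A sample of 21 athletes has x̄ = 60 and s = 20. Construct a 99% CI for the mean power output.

CI = x̄ ± t*(s/√n) = 60 ± 2.845(20/√21) = (47.58, 72.42)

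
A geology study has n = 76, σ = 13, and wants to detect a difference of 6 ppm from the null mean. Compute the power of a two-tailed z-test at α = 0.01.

SE = σ/√n = 13/√76 = 1.491. Non-centrality λ = d/SE = 6/1.491 = 4.024. Power ≈ Φ(λ - z_{α/2}) = Φ(4.024 - 2.576) = Φ(1.448) = 0.926.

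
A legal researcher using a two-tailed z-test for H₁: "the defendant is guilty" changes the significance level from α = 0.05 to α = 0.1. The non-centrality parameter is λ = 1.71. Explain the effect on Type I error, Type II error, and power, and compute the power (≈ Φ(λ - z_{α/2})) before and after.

Increasing α from 0.05 to 0.1:
• Type I error rate increases (α is the Type I rate by definition).
• Critical value moves from z_{α/2} = 1.96 to 1.645, so power = Φ(λ - z_{α/2}) goes from Φ(1.71 - 1.96) = 0.401 to Φ(1.71 - 1.645) = 0.526.
• Type II error rate β = 1 - power therefore decreases (0.599 → 0.474).
Appropriate when false negatives are costly — here, acquitting a guilty person.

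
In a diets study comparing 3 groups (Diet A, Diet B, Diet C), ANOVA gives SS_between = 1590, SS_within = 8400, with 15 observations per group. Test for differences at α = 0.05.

df_between = 2, df_within = 42. F = MS_between/MS_within = 795.0/200.0 = 3.975. F_crit ≈ 3.22. Reject H₀. At least one mean differs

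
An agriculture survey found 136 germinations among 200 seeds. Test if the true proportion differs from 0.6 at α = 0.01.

p̂ = 0.68, p₀ = 0.6. z = (p̂ - p₀)/√(p₀(1-p₀)/n) = 2.309. Critical: ±2.576. Fail to reject H₀.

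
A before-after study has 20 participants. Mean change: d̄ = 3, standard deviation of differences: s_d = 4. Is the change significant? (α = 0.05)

t = d̄/(s_d/√n) = 3/(4/√20) = 3.354. df = 19, critical t = ±2.093. Reject H₀.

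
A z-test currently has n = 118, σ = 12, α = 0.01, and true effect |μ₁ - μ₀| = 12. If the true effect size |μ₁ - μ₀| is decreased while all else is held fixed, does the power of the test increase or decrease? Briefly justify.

Power decreases: a smaller true effect decreases the non-centrality λ = |μ₁ - μ₀|/(σ/√n).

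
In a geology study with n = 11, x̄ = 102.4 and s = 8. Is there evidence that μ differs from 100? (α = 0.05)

t = (x̄ - μ₀)/(s/√n) = (102.4 - 100)/(8/√11) = 0.995. df = 10, critical t = ±2.228. Fail to reject H₀.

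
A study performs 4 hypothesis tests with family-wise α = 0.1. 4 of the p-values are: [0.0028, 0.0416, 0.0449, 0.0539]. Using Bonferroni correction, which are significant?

Bonferroni α = 0.1/4 = 0.025. Significant p-values: [0.0028]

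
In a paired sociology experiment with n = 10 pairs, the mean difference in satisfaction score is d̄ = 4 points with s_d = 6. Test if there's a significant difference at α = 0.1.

t = d̄/(s_d/√n) = 4/(6/√10) = 2.108. df = 9, critical t = ±1.833. Reject H₀.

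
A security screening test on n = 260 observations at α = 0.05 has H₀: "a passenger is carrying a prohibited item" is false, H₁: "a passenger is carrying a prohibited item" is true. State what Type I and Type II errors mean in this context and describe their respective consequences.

Type I (false positive): concluding that a passenger is carrying a prohibited item when it is not — detaining an innocent passenger — delay and inconvenience. Type II (false negative): failing to conclude that a passenger is carrying a prohibited item when it is — letting a prohibited item through — security breach. Which is costlier depends on domain priorities and is a judgement call rather than a statistical fact.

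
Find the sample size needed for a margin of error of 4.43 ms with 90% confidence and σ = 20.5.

n = (z*σ/E)² = (1.645×20.5/4.43)² = 57.9 → n = 58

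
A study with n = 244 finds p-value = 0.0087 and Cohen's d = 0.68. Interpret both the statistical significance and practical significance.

Statistically significant (p = 0.0087 < 0.05). Cohen's d = 0.68 indicates a medium effect size. Both statistical and practical significance should be considered.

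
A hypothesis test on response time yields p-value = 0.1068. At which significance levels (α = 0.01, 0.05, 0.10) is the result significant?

p = 0.1068. Not significant at any of the given levels.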